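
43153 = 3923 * 11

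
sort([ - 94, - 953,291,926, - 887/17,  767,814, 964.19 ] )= [ - 953, -94, - 887/17, 291,767, 814,926,964.19 ] 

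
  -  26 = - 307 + 281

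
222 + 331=553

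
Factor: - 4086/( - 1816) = 9/4 =2^( - 2)*3^2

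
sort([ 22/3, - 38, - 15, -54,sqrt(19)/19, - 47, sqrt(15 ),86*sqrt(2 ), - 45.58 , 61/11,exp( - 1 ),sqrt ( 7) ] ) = [ - 54, - 47,  -  45.58,  -  38, - 15,sqrt(19) /19, exp(-1), sqrt( 7),sqrt(15), 61/11,22/3, 86*sqrt ( 2 )]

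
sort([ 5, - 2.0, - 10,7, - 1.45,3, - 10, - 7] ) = [ - 10,-10, - 7,-2.0,- 1.45, 3,5,7]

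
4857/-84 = -1619/28 =- 57.82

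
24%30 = 24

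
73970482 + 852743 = 74823225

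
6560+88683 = 95243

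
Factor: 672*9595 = 2^5*3^1*5^1*7^1*19^1*101^1 = 6447840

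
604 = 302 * 2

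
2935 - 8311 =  - 5376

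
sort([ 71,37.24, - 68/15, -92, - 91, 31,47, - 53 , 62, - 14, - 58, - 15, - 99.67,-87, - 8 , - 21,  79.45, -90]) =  [-99.67, - 92,-91 , - 90,  -  87, - 58, - 53, - 21, - 15, - 14, - 8,-68/15, 31, 37.24 , 47,  62,71,79.45 ] 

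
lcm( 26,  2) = 26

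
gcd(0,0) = 0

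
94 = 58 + 36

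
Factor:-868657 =-59^1*14723^1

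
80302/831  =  96 + 526/831 =96.63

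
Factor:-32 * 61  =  -2^5*61^1 = - 1952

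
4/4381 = 4/4381 = 0.00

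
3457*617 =2132969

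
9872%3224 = 200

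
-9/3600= - 1 + 399/400 = - 0.00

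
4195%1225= 520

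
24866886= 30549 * 814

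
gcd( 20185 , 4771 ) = 367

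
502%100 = 2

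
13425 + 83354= 96779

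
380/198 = 190/99 = 1.92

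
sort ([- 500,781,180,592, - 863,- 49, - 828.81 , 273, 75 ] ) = [ - 863, - 828.81, - 500, - 49, 75, 180, 273,  592,781]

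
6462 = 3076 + 3386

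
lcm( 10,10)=10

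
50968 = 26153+24815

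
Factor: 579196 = 2^2*19^1*7621^1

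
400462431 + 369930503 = 770392934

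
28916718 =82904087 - 53987369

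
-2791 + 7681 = 4890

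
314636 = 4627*68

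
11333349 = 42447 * 267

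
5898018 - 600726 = 5297292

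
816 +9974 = 10790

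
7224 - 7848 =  - 624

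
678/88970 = 339/44485 = 0.01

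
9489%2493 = 2010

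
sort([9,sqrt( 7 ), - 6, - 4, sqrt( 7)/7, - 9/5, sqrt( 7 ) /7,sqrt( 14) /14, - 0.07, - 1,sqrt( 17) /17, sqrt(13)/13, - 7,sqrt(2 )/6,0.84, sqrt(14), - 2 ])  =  [  -  7, - 6, - 4, - 2, - 9/5, - 1, - 0.07,  sqrt( 2)/6,sqrt( 17 )/17, sqrt( 14 ) /14  ,  sqrt( 13 ) /13, sqrt( 7)/7, sqrt( 7 )/7, 0.84, sqrt( 7 ), sqrt( 14),9] 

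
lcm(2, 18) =18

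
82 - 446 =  - 364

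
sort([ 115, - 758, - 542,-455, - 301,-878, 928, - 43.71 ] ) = [ - 878, - 758, - 542, - 455 , - 301, - 43.71, 115, 928]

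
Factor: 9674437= 9674437^1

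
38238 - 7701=30537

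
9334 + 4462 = 13796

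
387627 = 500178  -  112551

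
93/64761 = 31/21587=0.00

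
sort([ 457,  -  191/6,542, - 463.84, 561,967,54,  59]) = [ - 463.84,- 191/6, 54, 59,457, 542,561 , 967]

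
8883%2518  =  1329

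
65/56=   65/56 =1.16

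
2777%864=185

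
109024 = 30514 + 78510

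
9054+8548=17602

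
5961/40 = 5961/40 =149.03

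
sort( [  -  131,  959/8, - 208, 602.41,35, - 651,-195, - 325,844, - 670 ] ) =[-670, - 651, - 325, - 208,  -  195, - 131, 35,959/8, 602.41, 844]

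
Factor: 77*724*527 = 29379196 = 2^2* 7^1*11^1*17^1*31^1*181^1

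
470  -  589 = -119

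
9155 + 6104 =15259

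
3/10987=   3/10987 = 0.00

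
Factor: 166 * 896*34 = 5057024 =2^9 * 7^1*17^1*83^1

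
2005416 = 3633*552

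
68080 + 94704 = 162784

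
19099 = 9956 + 9143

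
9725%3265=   3195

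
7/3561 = 7/3561 = 0.00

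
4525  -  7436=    - 2911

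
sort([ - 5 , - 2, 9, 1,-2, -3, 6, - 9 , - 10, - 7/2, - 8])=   [  -  10, - 9, - 8 , - 5, - 7/2, - 3, - 2, - 2, 1, 6,9 ]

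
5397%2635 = 127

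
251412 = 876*287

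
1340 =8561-7221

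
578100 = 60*9635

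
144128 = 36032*4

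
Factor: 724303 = 724303^1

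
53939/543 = 53939/543 = 99.34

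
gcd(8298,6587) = 1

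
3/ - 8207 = -1 + 8204/8207 = -0.00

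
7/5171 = 7/5171 = 0.00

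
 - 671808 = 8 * (  -  83976)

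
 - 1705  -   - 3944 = 2239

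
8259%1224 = 915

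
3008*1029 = 3095232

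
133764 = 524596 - 390832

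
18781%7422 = 3937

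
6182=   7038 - 856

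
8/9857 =8/9857 = 0.00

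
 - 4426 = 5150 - 9576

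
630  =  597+33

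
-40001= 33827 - 73828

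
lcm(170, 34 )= 170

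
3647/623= 5 + 76/89 = 5.85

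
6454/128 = 50 + 27/64=50.42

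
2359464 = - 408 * (  -  5783 ) 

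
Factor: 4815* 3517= 16934355=3^2 * 5^1*107^1*3517^1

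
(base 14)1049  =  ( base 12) 1761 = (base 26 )441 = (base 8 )5371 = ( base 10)2809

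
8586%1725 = 1686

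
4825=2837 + 1988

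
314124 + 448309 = 762433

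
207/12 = 69/4 = 17.25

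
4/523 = 4/523  =  0.01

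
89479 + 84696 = 174175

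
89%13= 11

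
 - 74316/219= - 24772/73 = -339.34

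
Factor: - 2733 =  - 3^1*911^1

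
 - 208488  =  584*( - 357) 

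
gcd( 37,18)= 1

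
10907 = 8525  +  2382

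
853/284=3 + 1/284 = 3.00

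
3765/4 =3765/4 = 941.25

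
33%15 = 3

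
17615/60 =3523/12= 293.58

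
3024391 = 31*97561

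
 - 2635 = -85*31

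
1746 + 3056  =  4802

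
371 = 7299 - 6928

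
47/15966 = 47/15966 = 0.00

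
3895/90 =779/18=43.28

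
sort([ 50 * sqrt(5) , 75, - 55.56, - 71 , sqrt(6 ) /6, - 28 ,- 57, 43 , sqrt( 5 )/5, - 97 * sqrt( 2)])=[ - 97*sqrt (2), - 71,-57,-55.56, - 28, sqrt(6 ) /6,sqrt(5)/5, 43,75,50 * sqrt( 5) ]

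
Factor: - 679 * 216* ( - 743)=2^3*3^3*7^1*97^1*743^1=108971352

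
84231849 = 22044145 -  - 62187704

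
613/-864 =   -  613/864 = - 0.71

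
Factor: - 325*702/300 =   -  1521/2 = - 2^( - 1)*3^2*13^2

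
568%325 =243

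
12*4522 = 54264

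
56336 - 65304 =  -8968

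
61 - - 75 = 136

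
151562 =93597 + 57965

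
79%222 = 79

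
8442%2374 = 1320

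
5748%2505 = 738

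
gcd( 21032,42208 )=8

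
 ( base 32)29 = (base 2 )1001001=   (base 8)111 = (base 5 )243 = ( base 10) 73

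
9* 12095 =108855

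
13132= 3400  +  9732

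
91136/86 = 1059+31/43=1059.72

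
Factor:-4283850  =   - 2^1*3^1*5^2*28559^1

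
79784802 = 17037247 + 62747555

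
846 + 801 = 1647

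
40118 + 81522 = 121640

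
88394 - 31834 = 56560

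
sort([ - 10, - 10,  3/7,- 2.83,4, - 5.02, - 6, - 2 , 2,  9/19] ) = [ - 10, -10,-6, - 5.02, - 2.83, - 2, 3/7,  9/19, 2, 4] 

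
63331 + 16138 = 79469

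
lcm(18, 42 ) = 126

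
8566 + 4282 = 12848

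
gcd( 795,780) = 15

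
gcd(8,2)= 2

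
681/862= 681/862 = 0.79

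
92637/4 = 23159 + 1/4 = 23159.25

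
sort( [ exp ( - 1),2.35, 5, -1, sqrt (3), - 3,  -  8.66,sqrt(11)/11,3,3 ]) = [ - 8.66, - 3, - 1,sqrt (11 )/11,exp( - 1),sqrt (3),2.35,  3,3,  5 ]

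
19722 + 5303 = 25025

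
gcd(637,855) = 1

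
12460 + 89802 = 102262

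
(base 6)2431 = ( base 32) IJ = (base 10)595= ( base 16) 253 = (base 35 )h0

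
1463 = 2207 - 744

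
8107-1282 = 6825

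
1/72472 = 1/72472 = 0.00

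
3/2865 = 1/955 = 0.00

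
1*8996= 8996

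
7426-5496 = 1930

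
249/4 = 62 + 1/4= 62.25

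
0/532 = 0 = 0.00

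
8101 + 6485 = 14586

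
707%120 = 107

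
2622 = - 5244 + 7866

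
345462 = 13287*26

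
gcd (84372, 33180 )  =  948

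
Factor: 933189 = 3^1*197^1 * 1579^1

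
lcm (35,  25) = 175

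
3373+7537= 10910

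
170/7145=34/1429 = 0.02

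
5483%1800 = 83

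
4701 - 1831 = 2870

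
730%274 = 182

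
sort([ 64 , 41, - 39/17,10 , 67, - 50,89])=[ - 50, - 39/17,10, 41, 64, 67, 89 ]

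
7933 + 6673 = 14606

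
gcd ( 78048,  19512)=19512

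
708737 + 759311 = 1468048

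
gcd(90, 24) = 6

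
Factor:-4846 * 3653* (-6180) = 109401066840 =2^3 *3^1 * 5^1*13^1*103^1*281^1 * 2423^1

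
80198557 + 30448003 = 110646560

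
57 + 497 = 554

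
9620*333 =3203460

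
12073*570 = 6881610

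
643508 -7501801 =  - 6858293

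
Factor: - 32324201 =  - 7^1*13^1*355211^1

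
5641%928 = 73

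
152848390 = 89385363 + 63463027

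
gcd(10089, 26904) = 3363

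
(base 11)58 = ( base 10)63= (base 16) 3f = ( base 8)77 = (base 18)39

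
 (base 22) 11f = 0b1000001001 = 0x209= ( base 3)201022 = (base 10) 521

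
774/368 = 387/184  =  2.10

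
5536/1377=4 + 28/1377 =4.02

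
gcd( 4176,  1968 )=48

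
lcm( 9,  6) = 18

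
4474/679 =4474/679 = 6.59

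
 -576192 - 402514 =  -978706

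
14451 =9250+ 5201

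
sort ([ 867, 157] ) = [ 157 , 867 ]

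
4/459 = 4/459 = 0.01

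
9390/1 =9390 = 9390.00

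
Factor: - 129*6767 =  - 3^1* 43^1*67^1*101^1 = -872943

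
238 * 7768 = 1848784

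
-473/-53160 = 473/53160 = 0.01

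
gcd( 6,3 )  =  3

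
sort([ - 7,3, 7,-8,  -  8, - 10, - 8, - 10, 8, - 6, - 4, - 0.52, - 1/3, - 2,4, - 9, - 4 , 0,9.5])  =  [-10,-10, - 9, - 8, - 8, - 8,  -  7, - 6,-4, - 4, - 2, - 0.52, - 1/3,0, 3,4,7,8,9.5 ] 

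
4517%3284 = 1233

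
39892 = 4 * 9973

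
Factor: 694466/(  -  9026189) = -2^1*23^( - 1)*347233^1*392443^( - 1 ) 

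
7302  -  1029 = 6273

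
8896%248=216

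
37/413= 37/413 = 0.09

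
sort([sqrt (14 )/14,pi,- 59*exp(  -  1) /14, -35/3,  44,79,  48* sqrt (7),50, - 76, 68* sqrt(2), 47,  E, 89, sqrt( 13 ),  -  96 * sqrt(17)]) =[ - 96*sqrt( 17), - 76,-35/3, - 59*exp( - 1)/14, sqrt(14 ) /14,  E,  pi,  sqrt( 13),44,  47,50,  79, 89, 68 * sqrt ( 2) , 48*sqrt( 7)]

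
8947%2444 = 1615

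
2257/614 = 3 + 415/614 = 3.68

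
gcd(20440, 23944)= 584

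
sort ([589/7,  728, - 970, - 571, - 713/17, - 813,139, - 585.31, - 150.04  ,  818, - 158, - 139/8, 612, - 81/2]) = [ - 970, - 813,  -  585.31,  -  571, - 158 , - 150.04, - 713/17, - 81/2 , - 139/8, 589/7, 139, 612, 728,  818]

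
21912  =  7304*3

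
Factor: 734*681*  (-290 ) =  - 2^2*3^1 * 5^1*29^1 * 227^1*367^1 = -144957660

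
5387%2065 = 1257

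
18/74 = 9/37 = 0.24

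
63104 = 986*64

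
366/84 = 4+5/14 =4.36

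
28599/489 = 9533/163= 58.48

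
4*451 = 1804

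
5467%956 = 687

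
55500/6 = 9250 = 9250.00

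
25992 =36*722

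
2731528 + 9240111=11971639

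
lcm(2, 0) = 0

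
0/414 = 0 = 0.00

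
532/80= 133/20 = 6.65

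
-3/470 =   -  1+467/470 = -0.01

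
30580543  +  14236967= 44817510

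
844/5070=422/2535  =  0.17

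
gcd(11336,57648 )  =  8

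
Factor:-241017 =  - 3^1*7^1*23^1*499^1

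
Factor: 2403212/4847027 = 2^2*7^1 *59^(-1)*82153^( - 1 )* 85829^1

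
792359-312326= 480033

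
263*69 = 18147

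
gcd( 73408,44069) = 1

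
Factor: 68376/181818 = 44/117 =2^2*3^( - 2)*11^1*13^( - 1 )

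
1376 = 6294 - 4918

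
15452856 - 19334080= - 3881224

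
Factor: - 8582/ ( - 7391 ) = 2^1*7^1* 19^(-1)*389^(-1 )*613^1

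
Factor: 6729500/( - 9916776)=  - 1682375/2479194= -  2^(-1)*3^ ( - 3) * 5^3*31^( - 1)*43^1*313^1 * 1481^(- 1 )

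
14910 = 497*30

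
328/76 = 4 + 6/19  =  4.32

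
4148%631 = 362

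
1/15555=1/15555 = 0.00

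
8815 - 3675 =5140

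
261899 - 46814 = 215085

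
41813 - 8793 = 33020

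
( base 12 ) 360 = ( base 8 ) 770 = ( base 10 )504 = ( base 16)1f8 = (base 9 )620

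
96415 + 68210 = 164625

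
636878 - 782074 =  - 145196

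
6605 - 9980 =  - 3375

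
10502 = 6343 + 4159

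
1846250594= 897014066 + 949236528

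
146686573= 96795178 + 49891395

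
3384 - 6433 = -3049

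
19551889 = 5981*3269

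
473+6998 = 7471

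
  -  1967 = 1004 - 2971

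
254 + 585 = 839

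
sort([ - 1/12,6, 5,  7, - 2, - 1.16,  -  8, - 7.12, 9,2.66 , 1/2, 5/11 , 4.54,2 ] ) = [-8, - 7.12,-2,  -  1.16, - 1/12, 5/11,1/2 , 2,2.66, 4.54,5, 6 , 7,9 ] 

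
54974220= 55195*996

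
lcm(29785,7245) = 268065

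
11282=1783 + 9499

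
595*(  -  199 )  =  -118405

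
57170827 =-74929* ( - 763) 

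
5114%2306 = 502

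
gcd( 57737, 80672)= 1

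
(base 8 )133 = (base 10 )91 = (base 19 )4f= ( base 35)2l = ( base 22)43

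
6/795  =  2/265 =0.01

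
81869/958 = 81869/958 = 85.46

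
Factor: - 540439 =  - 79^1*6841^1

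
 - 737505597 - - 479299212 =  - 258206385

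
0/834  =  0= 0.00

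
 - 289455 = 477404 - 766859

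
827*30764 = 25441828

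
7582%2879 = 1824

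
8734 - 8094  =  640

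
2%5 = 2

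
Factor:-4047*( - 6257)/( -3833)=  - 25322079/3833 = -3^1*19^1*71^1*3833^( - 1 )*6257^1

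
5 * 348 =1740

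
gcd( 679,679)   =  679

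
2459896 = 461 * 5336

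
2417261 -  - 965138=3382399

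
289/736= 289/736 =0.39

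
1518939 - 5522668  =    -  4003729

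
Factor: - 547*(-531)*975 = 3^3*5^2*13^1* 59^1 * 547^1 = 283195575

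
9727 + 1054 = 10781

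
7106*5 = 35530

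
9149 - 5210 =3939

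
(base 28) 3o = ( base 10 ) 108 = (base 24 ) 4c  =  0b1101100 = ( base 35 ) 33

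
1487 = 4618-3131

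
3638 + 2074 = 5712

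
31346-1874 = 29472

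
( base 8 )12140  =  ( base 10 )5216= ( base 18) g1e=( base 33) 4q2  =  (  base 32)530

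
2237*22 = 49214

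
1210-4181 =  - 2971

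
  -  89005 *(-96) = 8544480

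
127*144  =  18288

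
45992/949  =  45992/949 = 48.46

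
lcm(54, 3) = 54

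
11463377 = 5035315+6428062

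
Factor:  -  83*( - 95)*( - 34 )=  - 268090 = -  2^1 * 5^1*17^1*19^1*83^1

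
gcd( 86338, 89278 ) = 98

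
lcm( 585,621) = 40365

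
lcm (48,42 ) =336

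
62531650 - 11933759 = 50597891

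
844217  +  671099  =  1515316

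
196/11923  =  196/11923 = 0.02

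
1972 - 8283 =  - 6311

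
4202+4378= 8580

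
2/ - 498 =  - 1/249  =  - 0.00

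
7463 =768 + 6695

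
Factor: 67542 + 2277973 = 2345515 = 5^1 * 53^2*167^1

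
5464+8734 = 14198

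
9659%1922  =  49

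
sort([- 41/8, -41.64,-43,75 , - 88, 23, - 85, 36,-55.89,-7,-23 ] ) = [-88, - 85,-55.89, - 43,-41.64,-23,-7, - 41/8, 23, 36, 75 ]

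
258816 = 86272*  3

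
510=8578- 8068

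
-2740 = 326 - 3066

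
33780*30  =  1013400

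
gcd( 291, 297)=3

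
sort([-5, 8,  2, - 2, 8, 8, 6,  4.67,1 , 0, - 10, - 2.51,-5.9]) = [  -  10,-5.9, - 5 , - 2.51, - 2, 0 , 1, 2, 4.67,6, 8, 8,8]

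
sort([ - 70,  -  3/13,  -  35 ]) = [ - 70 ,  -  35, - 3/13] 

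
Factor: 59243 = 59243^1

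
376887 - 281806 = 95081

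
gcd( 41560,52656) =8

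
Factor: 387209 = 17^1*22777^1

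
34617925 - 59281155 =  - 24663230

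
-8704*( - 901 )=7842304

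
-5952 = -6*992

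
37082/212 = 18541/106 = 174.92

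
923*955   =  881465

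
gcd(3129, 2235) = 447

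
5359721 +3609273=8968994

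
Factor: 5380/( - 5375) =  - 2^2 * 5^( - 2 )*43^( - 1)*269^1 = - 1076/1075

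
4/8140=1/2035 =0.00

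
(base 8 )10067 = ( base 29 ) 4r4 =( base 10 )4151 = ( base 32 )41N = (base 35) 3dl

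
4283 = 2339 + 1944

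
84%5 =4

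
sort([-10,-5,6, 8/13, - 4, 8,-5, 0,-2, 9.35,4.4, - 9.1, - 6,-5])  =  [ - 10, - 9.1,  -  6, - 5, - 5, - 5,  -  4, - 2, 0,  8/13, 4.4, 6, 8 , 9.35 ]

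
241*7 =1687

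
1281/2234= 1281/2234= 0.57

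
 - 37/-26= 37/26 = 1.42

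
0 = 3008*0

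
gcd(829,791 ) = 1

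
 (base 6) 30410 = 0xFC6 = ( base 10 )4038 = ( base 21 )936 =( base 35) 3AD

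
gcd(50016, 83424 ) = 96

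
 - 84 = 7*( - 12)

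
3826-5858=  - 2032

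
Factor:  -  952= - 2^3*7^1*17^1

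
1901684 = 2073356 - 171672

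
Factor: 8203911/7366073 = 3^1 * 11^ ( - 1)*13^( - 1)*17^1*51511^(- 1) * 160861^1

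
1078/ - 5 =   -  1078/5 = - 215.60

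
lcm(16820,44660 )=1295140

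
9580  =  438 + 9142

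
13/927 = 13/927 = 0.01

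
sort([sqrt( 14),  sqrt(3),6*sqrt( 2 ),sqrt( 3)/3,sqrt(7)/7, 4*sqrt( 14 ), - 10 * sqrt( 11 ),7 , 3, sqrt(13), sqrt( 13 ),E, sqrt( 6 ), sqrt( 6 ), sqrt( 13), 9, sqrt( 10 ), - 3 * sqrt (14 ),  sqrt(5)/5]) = [ - 10 * sqrt( 11), - 3*sqrt( 14 ), sqrt( 7 )/7, sqrt( 5 )/5,sqrt ( 3) /3,sqrt ( 3 ),sqrt( 6 ), sqrt( 6), E, 3, sqrt ( 10 ),  sqrt(13),sqrt( 13),sqrt(13), sqrt( 14),7, 6*sqrt(2), 9, 4*sqrt(14) ]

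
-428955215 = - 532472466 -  - 103517251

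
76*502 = 38152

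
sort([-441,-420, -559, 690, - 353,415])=[ - 559, -441,- 420, - 353  ,  415,690 ] 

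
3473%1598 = 277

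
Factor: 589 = 19^1 * 31^1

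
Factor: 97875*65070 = 2^1 * 3^6*5^4 * 29^1*241^1 = 6368726250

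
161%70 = 21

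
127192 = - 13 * (- 9784 ) 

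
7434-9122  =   - 1688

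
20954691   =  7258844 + 13695847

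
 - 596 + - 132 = - 728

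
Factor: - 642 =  - 2^1*3^1*107^1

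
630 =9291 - 8661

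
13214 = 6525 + 6689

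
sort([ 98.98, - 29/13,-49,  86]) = [ - 49, - 29/13,86,98.98]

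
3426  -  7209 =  - 3783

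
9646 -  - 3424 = 13070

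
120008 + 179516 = 299524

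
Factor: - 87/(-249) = 29^1*83^( - 1) = 29/83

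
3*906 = 2718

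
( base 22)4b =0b1100011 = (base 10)99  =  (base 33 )30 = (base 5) 344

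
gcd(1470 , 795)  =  15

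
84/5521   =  84/5521 = 0.02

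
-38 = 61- 99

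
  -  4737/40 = - 119 +23/40 = -118.42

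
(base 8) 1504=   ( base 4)31010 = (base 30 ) RQ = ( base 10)836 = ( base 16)344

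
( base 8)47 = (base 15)29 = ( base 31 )18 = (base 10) 39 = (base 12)33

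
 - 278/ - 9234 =139/4617=0.03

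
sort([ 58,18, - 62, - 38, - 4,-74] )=[  -  74, - 62,-38, - 4,18,58] 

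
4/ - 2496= - 1 + 623/624 = -0.00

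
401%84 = 65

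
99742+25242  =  124984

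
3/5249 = 3/5249 = 0.00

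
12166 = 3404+8762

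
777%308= 161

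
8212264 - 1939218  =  6273046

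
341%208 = 133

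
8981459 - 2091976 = 6889483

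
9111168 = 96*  94908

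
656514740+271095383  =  927610123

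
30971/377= 30971/377 = 82.15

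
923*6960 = 6424080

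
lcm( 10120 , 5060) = 10120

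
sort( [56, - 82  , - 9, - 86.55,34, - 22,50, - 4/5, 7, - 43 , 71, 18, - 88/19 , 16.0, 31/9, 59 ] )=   [ - 86.55, - 82, - 43,-22, - 9, - 88/19, - 4/5, 31/9,7, 16.0, 18 , 34,50,56 , 59,  71 ]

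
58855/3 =58855/3 = 19618.33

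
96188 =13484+82704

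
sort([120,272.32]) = [ 120 , 272.32 ] 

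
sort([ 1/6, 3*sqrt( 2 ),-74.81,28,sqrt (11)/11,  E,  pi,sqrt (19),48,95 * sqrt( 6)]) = [-74.81,1/6, sqrt( 11) /11,  E,pi,  3*sqrt(2),sqrt( 19), 28,48,95*sqrt(6)] 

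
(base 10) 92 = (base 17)57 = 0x5c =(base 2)1011100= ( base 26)3E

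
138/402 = 23/67 =0.34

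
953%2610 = 953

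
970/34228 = 485/17114 = 0.03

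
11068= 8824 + 2244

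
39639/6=6606 + 1/2 = 6606.50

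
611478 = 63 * 9706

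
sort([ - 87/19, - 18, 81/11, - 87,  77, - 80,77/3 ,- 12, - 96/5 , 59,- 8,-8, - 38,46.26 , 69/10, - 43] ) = [  -  87, - 80, - 43, - 38,  -  96/5, - 18, - 12, - 8, - 8, - 87/19,69/10,81/11,77/3, 46.26,59,77]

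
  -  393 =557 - 950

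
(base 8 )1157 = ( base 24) 11n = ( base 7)1550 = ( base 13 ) 38C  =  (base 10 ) 623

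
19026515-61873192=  - 42846677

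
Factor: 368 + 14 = 382 = 2^1*191^1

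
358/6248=179/3124 = 0.06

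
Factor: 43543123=13^1 * 29^1 * 115499^1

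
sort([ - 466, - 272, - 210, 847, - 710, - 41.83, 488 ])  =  [ - 710, - 466, - 272, - 210, - 41.83,488, 847]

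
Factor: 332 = 2^2*  83^1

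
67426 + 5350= 72776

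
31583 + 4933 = 36516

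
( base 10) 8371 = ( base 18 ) 17F1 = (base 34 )787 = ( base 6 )102431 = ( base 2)10000010110011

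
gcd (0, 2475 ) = 2475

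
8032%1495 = 557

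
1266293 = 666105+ 600188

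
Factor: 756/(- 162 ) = - 14/3 = - 2^1 *3^( - 1) * 7^1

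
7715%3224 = 1267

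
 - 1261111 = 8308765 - 9569876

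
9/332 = 9/332 = 0.03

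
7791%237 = 207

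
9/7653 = 3/2551 = 0.00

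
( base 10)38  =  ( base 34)14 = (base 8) 46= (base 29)19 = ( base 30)18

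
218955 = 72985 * 3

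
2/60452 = 1/30226 = 0.00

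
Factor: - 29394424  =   - 2^3*3674303^1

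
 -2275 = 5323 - 7598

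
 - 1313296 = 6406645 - 7719941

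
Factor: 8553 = 3^1*2851^1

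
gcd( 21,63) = 21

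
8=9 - 1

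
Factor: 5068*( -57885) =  - 293361180= -2^2*3^1*5^1*7^1*17^1* 181^1*227^1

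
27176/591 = 45 + 581/591=45.98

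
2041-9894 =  - 7853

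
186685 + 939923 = 1126608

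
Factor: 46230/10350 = 67/15 = 3^( - 1)*5^( - 1)*67^1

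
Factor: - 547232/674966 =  - 2^4*7^2*967^( - 1 ) =- 784/967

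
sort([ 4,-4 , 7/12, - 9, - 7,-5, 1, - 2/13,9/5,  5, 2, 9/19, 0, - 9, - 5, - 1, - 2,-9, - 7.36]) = [- 9,-9,- 9,  -  7.36, - 7, - 5, - 5, - 4,-2, - 1, - 2/13,0, 9/19, 7/12, 1, 9/5,  2,4, 5 ] 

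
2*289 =578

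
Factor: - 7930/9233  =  -2^1*5^1 * 7^( - 1 ) * 13^1*61^1 *1319^( - 1) 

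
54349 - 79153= - 24804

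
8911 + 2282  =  11193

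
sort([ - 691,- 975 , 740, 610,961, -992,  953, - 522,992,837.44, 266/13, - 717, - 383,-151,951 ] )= [-992, - 975, - 717, - 691, - 522, - 383, - 151 , 266/13 , 610,740, 837.44,951, 953 , 961,992 ]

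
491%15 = 11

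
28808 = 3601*8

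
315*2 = 630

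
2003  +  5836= 7839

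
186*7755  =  1442430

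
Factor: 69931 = 69931^1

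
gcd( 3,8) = 1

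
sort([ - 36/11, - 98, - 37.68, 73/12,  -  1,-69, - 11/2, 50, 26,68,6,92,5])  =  [ - 98, - 69 , - 37.68  , - 11/2 ,-36/11, - 1,5,6, 73/12,26 , 50,68, 92]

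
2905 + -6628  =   - 3723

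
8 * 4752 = 38016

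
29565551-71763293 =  - 42197742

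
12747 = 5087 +7660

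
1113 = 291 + 822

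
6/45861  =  2/15287   =  0.00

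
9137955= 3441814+5696141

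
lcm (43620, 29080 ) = 87240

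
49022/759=49022/759 = 64.59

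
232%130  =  102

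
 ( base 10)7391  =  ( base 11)560A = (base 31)7ld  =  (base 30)86B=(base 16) 1CDF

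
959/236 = 4 + 15/236 = 4.06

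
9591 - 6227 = 3364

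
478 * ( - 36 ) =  - 17208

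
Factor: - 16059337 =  - 7^1 * 193^1*11887^1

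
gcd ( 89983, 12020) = 1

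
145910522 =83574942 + 62335580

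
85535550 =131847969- 46312419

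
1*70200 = 70200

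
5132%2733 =2399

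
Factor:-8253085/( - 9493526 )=2^( - 1 )*5^1*7^( - 1)*23^ ( - 1)*29483^( - 1 ) * 1650617^1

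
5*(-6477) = - 32385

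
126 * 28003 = 3528378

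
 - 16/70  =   - 8/35 = - 0.23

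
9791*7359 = 72051969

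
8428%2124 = 2056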